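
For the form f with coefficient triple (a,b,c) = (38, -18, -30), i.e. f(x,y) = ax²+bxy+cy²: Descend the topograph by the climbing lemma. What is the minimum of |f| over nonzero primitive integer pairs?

descent: ρ → (-30,18,38)  [lands on river]
river: ρ → (38,58,-10)
river: ρ → (-10,62,26)
river: ρ → (26,42,-30)
closes: descent 1, river 4
min |a| on river = 10

10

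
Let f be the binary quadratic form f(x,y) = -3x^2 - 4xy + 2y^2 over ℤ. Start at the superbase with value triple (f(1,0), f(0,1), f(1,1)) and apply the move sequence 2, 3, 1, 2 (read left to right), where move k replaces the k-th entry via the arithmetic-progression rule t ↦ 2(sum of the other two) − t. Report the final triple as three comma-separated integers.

start (-3,2,-5) = (f(1,0),f(0,1),f(1,1))
replace slot 2: 2·((-3)+(-5)) − 2 = -18 → (-3,-18,-5)
replace slot 3: 2·((-3)+(-18)) − (-5) = -37 → (-3,-18,-37)
replace slot 1: 2·((-18)+(-37)) − (-3) = -107 → (-107,-18,-37)
replace slot 2: 2·((-107)+(-37)) − (-18) = -270 → (-107,-270,-37)

-107,-270,-37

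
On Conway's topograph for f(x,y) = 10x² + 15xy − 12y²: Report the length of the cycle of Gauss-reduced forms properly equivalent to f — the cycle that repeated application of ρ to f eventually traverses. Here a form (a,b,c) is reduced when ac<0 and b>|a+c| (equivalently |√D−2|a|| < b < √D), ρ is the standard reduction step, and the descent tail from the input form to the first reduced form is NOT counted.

D = 705, ⌊√D⌋ = 26
river: ρ → (-12,9,13)
river: ρ → (13,17,-8)
river: ρ → (-8,15,15)
river: ρ → (15,15,-8)
river: ρ → (-8,17,13)
river: ρ → (13,9,-12)
river: ρ → (-12,15,10)
river: ρ → (10,25,-2)
river: ρ → (-2,23,22)
river: ρ → (22,21,-3)
river: ρ → (-3,21,22)
river: ρ → (22,23,-2)
river: ρ → (-2,25,10)
river: ρ → (10,15,-12)
ρ-cycle length = 14 (tail of 0 descent steps not counted)

14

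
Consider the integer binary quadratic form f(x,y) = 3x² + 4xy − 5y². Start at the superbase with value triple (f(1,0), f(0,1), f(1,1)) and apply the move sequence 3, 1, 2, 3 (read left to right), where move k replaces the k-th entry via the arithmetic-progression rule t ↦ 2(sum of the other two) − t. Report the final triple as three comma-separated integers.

start (3,-5,2) = (f(1,0),f(0,1),f(1,1))
replace slot 3: 2·(3+(-5)) − 2 = -6 → (3,-5,-6)
replace slot 1: 2·((-5)+(-6)) − 3 = -25 → (-25,-5,-6)
replace slot 2: 2·((-25)+(-6)) − (-5) = -57 → (-25,-57,-6)
replace slot 3: 2·((-25)+(-57)) − (-6) = -158 → (-25,-57,-158)

-25,-57,-158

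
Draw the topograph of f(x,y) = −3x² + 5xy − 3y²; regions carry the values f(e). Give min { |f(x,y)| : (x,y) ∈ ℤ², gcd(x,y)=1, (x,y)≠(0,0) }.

translate: b→1 (≡-5 mod 6), so (3,-5,3)→(3,1,1)
flip: (3,1,1)→(1,-1,3)
translate: b→1 (≡-1 mod 2), so (1,-1,3)→(1,1,3)
reduced (well bottom): (1,1,3) with a≤c, −a<b≤a
well minimum |f| = |-1| = 1 (negative-definite)

1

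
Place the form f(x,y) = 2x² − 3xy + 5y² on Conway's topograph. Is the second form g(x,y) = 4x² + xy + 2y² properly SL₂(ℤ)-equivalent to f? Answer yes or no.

D₁ = -31, D₂ = -31
f: translate: b→1 (≡-3 mod 4), so (2,-3,5)→(2,1,4)
f: reduced (well bottom): (2,1,4) with a≤c, −a<b≤a
g: flip: (4,1,2)→(2,-1,4)
g: reduced (well bottom): (2,-1,4) with a≤c, −a<b≤a
reduced forms (2, 1, 4) vs (2, -1, 4) ⇒ inequivalent

no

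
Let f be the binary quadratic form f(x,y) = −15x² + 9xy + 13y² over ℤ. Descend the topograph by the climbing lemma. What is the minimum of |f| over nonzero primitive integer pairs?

river: ρ → (13,17,-11)
river: ρ → (-11,27,3)
river: ρ → (3,27,-11)
river: ρ → (-11,17,13)
river: ρ → (13,9,-15)
river: ρ → (-15,21,7)
river: ρ → (7,21,-15)
river: ρ → (-15,9,13)
closes: descent 0, river 8
min |a| on river = 3

3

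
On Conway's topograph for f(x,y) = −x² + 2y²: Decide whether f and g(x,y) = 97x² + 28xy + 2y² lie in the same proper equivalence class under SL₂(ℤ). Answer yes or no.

D₁ = 8, D₂ = 8
river cycle of f (length 2): (-1, 2, 1), (1, 2, -1)
river cycle of g (length 2): (-1, 2, 1), (1, 2, -1)
cycles coincide ⇒ equivalent

yes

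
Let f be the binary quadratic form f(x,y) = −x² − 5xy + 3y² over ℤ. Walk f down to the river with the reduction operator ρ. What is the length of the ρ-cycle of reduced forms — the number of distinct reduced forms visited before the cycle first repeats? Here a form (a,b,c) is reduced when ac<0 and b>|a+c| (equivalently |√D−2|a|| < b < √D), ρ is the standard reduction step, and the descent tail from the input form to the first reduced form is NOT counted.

D = 37, ⌊√D⌋ = 6
descent: ρ → (3,5,-1)  [lands on river]
river: ρ → (-1,5,3)
river: ρ → (3,1,-3)
river: ρ → (-3,5,1)
river: ρ → (1,5,-3)
river: ρ → (-3,1,3)
ρ-cycle length = 6 (tail of 1 descent step not counted)

6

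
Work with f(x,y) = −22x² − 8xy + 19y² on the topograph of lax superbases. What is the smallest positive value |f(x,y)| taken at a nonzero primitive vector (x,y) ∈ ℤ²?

descent: ρ → (19,8,-22)  [lands on river]
river: ρ → (-22,36,5)
river: ρ → (5,34,-29)
river: ρ → (-29,24,10)
river: ρ → (10,36,-11)
river: ρ → (-11,30,19)
closes: descent 1, river 6
min |a| on river = 5

5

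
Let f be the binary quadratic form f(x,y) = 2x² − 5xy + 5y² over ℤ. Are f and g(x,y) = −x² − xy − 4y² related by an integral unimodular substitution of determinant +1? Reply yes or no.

D₁ = -15, D₂ = -15
f: translate: b→-1 (≡-5 mod 4), so (2,-5,5)→(2,-1,2)
f: flip: (2,-1,2)→(2,1,2)
f: reduced (well bottom): (2,1,2) with a≤c, −a<b≤a
g is negative-definite; reduce −g:
−g: reduced (well bottom): (1,1,4) with a≤c, −a<b≤a
flip sign back: reduced form of g is (-1,-1,-4)
reduced forms (2, 1, 2) vs (-1, -1, -4) ⇒ inequivalent

no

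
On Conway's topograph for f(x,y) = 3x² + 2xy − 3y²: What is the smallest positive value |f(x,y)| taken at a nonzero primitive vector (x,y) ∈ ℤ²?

river: ρ → (-3,4,2)
river: ρ → (2,4,-3)
river: ρ → (-3,2,3)
river: ρ → (3,4,-2)
river: ρ → (-2,4,3)
river: ρ → (3,2,-3)
closes: descent 0, river 6
min |a| on river = 2

2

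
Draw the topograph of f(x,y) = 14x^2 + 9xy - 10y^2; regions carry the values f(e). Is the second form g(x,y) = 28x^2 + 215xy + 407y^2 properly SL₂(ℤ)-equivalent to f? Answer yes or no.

D₁ = 641, D₂ = 641
river cycle of f (length 46): (-10, 11, 13), (13, 15, -8), (-8, 17, 11), (11, 5, -14), (-14, 23, 2), (2, 25, -2), (-2, 23, 14), (14, 5, -11), (-11, 17, 8), (8, 15, -13), … (36 more)
river cycle of g (length 46): (-5, 19, 14), (14, 9, -10), (-10, 11, 13), (13, 15, -8), (-8, 17, 11), (11, 5, -14), (-14, 23, 2), (2, 25, -2), (-2, 23, 14), (14, 5, -11), … (36 more)
cycles coincide ⇒ equivalent

yes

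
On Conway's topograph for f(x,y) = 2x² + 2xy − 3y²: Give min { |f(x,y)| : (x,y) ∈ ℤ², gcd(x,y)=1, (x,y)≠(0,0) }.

river: ρ → (-3,4,1)
river: ρ → (1,4,-3)
river: ρ → (-3,2,2)
river: ρ → (2,2,-3)
closes: descent 0, river 4
min |a| on river = 1

1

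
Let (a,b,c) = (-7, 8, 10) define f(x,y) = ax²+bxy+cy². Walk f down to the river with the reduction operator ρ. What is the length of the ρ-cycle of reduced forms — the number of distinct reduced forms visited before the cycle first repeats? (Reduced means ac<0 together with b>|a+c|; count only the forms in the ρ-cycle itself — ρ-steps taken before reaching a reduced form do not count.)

D = 344, ⌊√D⌋ = 18
river: ρ → (10,12,-5)
river: ρ → (-5,18,1)
river: ρ → (1,18,-5)
river: ρ → (-5,12,10)
river: ρ → (10,8,-7)
river: ρ → (-7,6,11)
river: ρ → (11,16,-2)
river: ρ → (-2,16,11)
river: ρ → (11,6,-7)
river: ρ → (-7,8,10)
ρ-cycle length = 10 (tail of 0 descent steps not counted)

10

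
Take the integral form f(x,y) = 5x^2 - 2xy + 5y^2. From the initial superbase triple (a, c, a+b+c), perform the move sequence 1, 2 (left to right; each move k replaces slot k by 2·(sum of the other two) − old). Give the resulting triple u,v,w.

start (5,5,8) = (f(1,0),f(0,1),f(1,1))
replace slot 1: 2·(5+8) − 5 = 21 → (21,5,8)
replace slot 2: 2·(21+8) − 5 = 53 → (21,53,8)

21,53,8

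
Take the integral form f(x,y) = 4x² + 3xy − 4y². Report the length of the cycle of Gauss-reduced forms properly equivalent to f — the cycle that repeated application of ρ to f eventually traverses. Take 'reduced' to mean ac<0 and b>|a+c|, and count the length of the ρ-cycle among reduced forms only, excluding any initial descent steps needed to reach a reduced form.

D = 73, ⌊√D⌋ = 8
river: ρ → (-4,5,3)
river: ρ → (3,7,-2)
river: ρ → (-2,5,6)
river: ρ → (6,7,-1)
river: ρ → (-1,7,6)
river: ρ → (6,5,-2)
river: ρ → (-2,7,3)
river: ρ → (3,5,-4)
river: ρ → (-4,3,4)
river: ρ → (4,5,-3)
river: ρ → (-3,7,2)
river: ρ → (2,5,-6)
river: ρ → (-6,7,1)
river: ρ → (1,7,-6)
river: ρ → (-6,5,2)
river: ρ → (2,7,-3)
river: ρ → (-3,5,4)
river: ρ → (4,3,-4)
ρ-cycle length = 18 (tail of 0 descent steps not counted)

18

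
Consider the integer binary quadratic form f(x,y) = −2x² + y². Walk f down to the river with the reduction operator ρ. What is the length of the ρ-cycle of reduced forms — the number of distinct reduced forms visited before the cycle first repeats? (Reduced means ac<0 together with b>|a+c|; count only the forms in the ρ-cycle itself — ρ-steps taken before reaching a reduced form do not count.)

D = 8, ⌊√D⌋ = 2
descent: ρ → (1,2,-1)  [lands on river]
river: ρ → (-1,2,1)
ρ-cycle length = 2 (tail of 1 descent step not counted)

2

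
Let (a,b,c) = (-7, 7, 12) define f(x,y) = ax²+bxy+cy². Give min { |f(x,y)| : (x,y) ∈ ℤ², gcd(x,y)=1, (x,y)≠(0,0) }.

river: ρ → (12,17,-2)
river: ρ → (-2,19,3)
river: ρ → (3,17,-8)
river: ρ → (-8,15,5)
river: ρ → (5,15,-8)
river: ρ → (-8,17,3)
river: ρ → (3,19,-2)
river: ρ → (-2,17,12)
river: ρ → (12,7,-7)
river: ρ → (-7,7,12)
closes: descent 0, river 10
min |a| on river = 2

2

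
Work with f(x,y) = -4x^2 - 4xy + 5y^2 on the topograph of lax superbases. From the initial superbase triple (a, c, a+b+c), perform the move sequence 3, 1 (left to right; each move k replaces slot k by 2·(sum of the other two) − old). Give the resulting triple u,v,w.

start (-4,5,-3) = (f(1,0),f(0,1),f(1,1))
replace slot 3: 2·((-4)+5) − (-3) = 5 → (-4,5,5)
replace slot 1: 2·(5+5) − (-4) = 24 → (24,5,5)

24,5,5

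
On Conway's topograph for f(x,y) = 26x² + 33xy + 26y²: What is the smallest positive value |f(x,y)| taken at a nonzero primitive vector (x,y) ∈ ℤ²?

translate: b→-19 (≡33 mod 52), so (26,33,26)→(26,-19,19)
flip: (26,-19,19)→(19,19,26)
reduced (well bottom): (19,19,26) with a≤c, −a<b≤a
well minimum = a = 19

19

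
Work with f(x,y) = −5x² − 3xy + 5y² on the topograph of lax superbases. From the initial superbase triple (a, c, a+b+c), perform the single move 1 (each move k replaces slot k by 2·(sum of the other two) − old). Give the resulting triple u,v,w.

start (-5,5,-3) = (f(1,0),f(0,1),f(1,1))
replace slot 1: 2·(5+(-3)) − (-5) = 9 → (9,5,-3)

9,5,-3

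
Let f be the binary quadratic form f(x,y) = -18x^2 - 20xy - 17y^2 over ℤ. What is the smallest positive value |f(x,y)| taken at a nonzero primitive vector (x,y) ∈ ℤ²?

translate: b→-16 (≡20 mod 36), so (18,20,17)→(18,-16,15)
flip: (18,-16,15)→(15,16,18)
translate: b→-14 (≡16 mod 30), so (15,16,18)→(15,-14,17)
reduced (well bottom): (15,-14,17) with a≤c, −a<b≤a
well minimum |f| = |-15| = 15 (negative-definite)

15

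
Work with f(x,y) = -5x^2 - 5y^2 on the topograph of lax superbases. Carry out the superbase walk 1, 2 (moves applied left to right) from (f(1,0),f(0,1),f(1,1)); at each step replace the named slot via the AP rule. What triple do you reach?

start (-5,-5,-10) = (f(1,0),f(0,1),f(1,1))
replace slot 1: 2·((-5)+(-10)) − (-5) = -25 → (-25,-5,-10)
replace slot 2: 2·((-25)+(-10)) − (-5) = -65 → (-25,-65,-10)

-25,-65,-10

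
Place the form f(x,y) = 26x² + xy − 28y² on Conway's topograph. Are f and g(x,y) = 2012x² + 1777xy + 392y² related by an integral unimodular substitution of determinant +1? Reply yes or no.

D₁ = 2913, D₂ = 2913
river cycle of f (length 4): (26, 53, -1), (-1, 53, 26), (26, 51, -3), (-3, 51, 26)
river cycle of g (length 4): (26, 53, -1), (-1, 53, 26), (26, 51, -3), (-3, 51, 26)
cycles coincide ⇒ equivalent

yes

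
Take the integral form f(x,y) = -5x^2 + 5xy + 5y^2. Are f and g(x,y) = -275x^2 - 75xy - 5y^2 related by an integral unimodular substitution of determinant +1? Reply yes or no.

D₁ = 125, D₂ = 125
river cycle of f (length 2): (5, 5, -5), (-5, 5, 5)
river cycle of g (length 2): (-5, 5, 5), (5, 5, -5)
cycles coincide ⇒ equivalent

yes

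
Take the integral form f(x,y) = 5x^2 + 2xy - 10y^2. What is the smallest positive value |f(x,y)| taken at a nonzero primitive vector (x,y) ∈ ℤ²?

descent: ρ → (-10,-2,5)
descent: ρ → (5,12,-3)  [lands on river]
river: ρ → (-3,12,5)
river: ρ → (5,8,-7)
river: ρ → (-7,6,6)
river: ρ → (6,6,-7)
river: ρ → (-7,8,5)
closes: descent 2, river 6
min |a| on river = 3

3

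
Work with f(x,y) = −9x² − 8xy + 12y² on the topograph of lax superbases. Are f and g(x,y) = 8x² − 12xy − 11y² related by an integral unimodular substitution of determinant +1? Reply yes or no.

D₁ = 496, D₂ = 496
river cycle of f (length 16): (12, 8, -9), (-9, 10, 11), (11, 12, -8), (-8, 20, 3), (3, 22, -1), (-1, 22, 3), (3, 20, -8), (-8, 12, 11), (11, 10, -9), (-9, 8, 12), … (6 more)
river cycle of g (length 16): (-11, 12, 8), (8, 20, -3), (-3, 22, 1), (1, 22, -3), (-3, 20, 8), (8, 12, -11), (-11, 10, 9), (9, 8, -12), (-12, 16, 5), (5, 14, -15), … (6 more)
cycles differ ⇒ inequivalent

no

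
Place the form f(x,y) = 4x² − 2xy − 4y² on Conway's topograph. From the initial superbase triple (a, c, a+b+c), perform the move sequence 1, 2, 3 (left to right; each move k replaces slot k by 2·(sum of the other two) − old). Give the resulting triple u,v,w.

start (4,-4,-2) = (f(1,0),f(0,1),f(1,1))
replace slot 1: 2·((-4)+(-2)) − 4 = -16 → (-16,-4,-2)
replace slot 2: 2·((-16)+(-2)) − (-4) = -32 → (-16,-32,-2)
replace slot 3: 2·((-16)+(-32)) − (-2) = -94 → (-16,-32,-94)

-16,-32,-94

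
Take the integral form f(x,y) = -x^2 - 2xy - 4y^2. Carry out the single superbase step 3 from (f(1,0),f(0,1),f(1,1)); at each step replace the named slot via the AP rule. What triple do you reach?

start (-1,-4,-7) = (f(1,0),f(0,1),f(1,1))
replace slot 3: 2·((-1)+(-4)) − (-7) = -3 → (-1,-4,-3)

-1,-4,-3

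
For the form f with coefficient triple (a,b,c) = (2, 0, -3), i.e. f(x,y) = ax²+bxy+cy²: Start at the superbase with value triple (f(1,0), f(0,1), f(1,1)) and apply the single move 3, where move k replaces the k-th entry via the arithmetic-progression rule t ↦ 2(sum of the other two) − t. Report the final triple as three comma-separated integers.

start (2,-3,-1) = (f(1,0),f(0,1),f(1,1))
replace slot 3: 2·(2+(-3)) − (-1) = -1 → (2,-3,-1)

2,-3,-1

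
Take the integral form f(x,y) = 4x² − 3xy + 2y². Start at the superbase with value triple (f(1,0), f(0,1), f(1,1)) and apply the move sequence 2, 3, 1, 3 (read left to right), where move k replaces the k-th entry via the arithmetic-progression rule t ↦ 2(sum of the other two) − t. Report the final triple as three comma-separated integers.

start (4,2,3) = (f(1,0),f(0,1),f(1,1))
replace slot 2: 2·(4+3) − 2 = 12 → (4,12,3)
replace slot 3: 2·(4+12) − 3 = 29 → (4,12,29)
replace slot 1: 2·(12+29) − 4 = 78 → (78,12,29)
replace slot 3: 2·(78+12) − 29 = 151 → (78,12,151)

78,12,151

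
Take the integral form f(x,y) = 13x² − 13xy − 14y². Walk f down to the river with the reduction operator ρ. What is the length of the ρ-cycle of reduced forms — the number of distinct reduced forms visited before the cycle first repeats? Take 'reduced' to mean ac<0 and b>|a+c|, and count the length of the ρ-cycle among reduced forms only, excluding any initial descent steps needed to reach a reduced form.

D = 897, ⌊√D⌋ = 29
descent: ρ → (-14,13,13)  [lands on river]
river: ρ → (13,13,-14)
river: ρ → (-14,15,12)
river: ρ → (12,9,-17)
river: ρ → (-17,25,4)
river: ρ → (4,23,-23)
river: ρ → (-23,23,4)
river: ρ → (4,25,-17)
river: ρ → (-17,9,12)
river: ρ → (12,15,-14)
ρ-cycle length = 10 (tail of 1 descent step not counted)

10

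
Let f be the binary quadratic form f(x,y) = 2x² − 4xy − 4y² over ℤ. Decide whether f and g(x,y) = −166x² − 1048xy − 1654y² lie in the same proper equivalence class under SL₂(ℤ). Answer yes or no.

D₁ = 48, D₂ = 48
river cycle of f (length 2): (-4, 4, 2), (2, 4, -4)
river cycle of g (length 2): (-4, 4, 2), (2, 4, -4)
cycles coincide ⇒ equivalent

yes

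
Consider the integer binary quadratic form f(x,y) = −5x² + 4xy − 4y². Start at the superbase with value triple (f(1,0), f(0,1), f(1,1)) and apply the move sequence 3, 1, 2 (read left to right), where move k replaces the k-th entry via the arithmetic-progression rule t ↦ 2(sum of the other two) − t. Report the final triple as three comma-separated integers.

start (-5,-4,-5) = (f(1,0),f(0,1),f(1,1))
replace slot 3: 2·((-5)+(-4)) − (-5) = -13 → (-5,-4,-13)
replace slot 1: 2·((-4)+(-13)) − (-5) = -29 → (-29,-4,-13)
replace slot 2: 2·((-29)+(-13)) − (-4) = -80 → (-29,-80,-13)

-29,-80,-13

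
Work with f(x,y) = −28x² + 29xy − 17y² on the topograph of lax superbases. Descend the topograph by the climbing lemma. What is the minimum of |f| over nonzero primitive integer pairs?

translate: b→27 (≡-29 mod 56), so (28,-29,17)→(28,27,16)
flip: (28,27,16)→(16,-27,28)
translate: b→5 (≡-27 mod 32), so (16,-27,28)→(16,5,17)
reduced (well bottom): (16,5,17) with a≤c, −a<b≤a
well minimum |f| = |-16| = 16 (negative-definite)

16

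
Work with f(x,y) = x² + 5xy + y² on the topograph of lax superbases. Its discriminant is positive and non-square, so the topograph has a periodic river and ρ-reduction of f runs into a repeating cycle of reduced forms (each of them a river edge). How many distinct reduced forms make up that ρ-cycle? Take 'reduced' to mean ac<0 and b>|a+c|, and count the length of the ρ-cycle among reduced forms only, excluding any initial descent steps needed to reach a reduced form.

D = 21, ⌊√D⌋ = 4
descent: ρ → (1,3,-3)  [lands on river]
river: ρ → (-3,3,1)
ρ-cycle length = 2 (tail of 1 descent step not counted)

2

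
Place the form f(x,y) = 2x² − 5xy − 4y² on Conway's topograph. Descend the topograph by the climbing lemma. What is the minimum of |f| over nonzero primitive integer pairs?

descent: ρ → (-4,5,2)  [lands on river]
river: ρ → (2,7,-1)
river: ρ → (-1,7,2)
river: ρ → (2,5,-4)
river: ρ → (-4,3,3)
river: ρ → (3,3,-4)
closes: descent 1, river 6
min |a| on river = 1

1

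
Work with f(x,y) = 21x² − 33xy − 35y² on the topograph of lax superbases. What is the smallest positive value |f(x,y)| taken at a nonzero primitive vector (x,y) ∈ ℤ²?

descent: ρ → (-35,33,21)  [lands on river]
river: ρ → (21,51,-17)
river: ρ → (-17,51,21)
river: ρ → (21,33,-35)
river: ρ → (-35,37,19)
river: ρ → (19,39,-33)
river: ρ → (-33,27,25)
river: ρ → (25,23,-35)
river: ρ → (-35,47,13)
river: ρ → (13,57,-15)
river: ρ → (-15,63,1)
river: ρ → (1,63,-15)
river: ρ → (-15,57,13)
river: ρ → (13,47,-35)
river: ρ → (-35,23,25)
river: ρ → (25,27,-33)
river: ρ → (-33,39,19)
river: ρ → (19,37,-35)
closes: descent 1, river 18
min |a| on river = 1

1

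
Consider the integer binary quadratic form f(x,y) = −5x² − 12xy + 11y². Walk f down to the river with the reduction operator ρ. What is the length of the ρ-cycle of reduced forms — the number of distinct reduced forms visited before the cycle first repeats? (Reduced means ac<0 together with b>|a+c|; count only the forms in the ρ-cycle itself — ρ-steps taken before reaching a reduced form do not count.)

D = 364, ⌊√D⌋ = 19
descent: ρ → (11,12,-5)  [lands on river]
river: ρ → (-5,18,2)
river: ρ → (2,18,-5)
river: ρ → (-5,12,11)
river: ρ → (11,10,-6)
river: ρ → (-6,14,7)
river: ρ → (7,14,-6)
river: ρ → (-6,10,11)
ρ-cycle length = 8 (tail of 1 descent step not counted)

8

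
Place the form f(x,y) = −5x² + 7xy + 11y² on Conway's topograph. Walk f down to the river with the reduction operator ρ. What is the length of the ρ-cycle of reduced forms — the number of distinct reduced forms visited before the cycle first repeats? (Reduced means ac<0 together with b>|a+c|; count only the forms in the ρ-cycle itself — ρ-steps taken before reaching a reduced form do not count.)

D = 269, ⌊√D⌋ = 16
river: ρ → (11,15,-1)
river: ρ → (-1,15,11)
river: ρ → (11,7,-5)
river: ρ → (-5,13,5)
river: ρ → (5,7,-11)
river: ρ → (-11,15,1)
river: ρ → (1,15,-11)
river: ρ → (-11,7,5)
river: ρ → (5,13,-5)
river: ρ → (-5,7,11)
ρ-cycle length = 10 (tail of 0 descent steps not counted)

10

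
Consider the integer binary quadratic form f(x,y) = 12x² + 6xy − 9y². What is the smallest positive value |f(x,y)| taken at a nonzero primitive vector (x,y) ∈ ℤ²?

river: ρ → (-9,12,9)
river: ρ → (9,6,-12)
river: ρ → (-12,18,3)
river: ρ → (3,18,-12)
river: ρ → (-12,6,9)
river: ρ → (9,12,-9)
river: ρ → (-9,6,12)
river: ρ → (12,18,-3)
river: ρ → (-3,18,12)
river: ρ → (12,6,-9)
closes: descent 0, river 10
min |a| on river = 3

3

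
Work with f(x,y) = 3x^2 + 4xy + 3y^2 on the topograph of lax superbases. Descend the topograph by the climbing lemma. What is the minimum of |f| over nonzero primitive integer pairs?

translate: b→-2 (≡4 mod 6), so (3,4,3)→(3,-2,2)
flip: (3,-2,2)→(2,2,3)
reduced (well bottom): (2,2,3) with a≤c, −a<b≤a
well minimum = a = 2

2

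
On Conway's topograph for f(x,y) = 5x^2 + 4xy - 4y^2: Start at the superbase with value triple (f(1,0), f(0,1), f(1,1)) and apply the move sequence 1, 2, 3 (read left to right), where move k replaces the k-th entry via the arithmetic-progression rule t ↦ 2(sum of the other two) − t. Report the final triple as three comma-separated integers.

start (5,-4,5) = (f(1,0),f(0,1),f(1,1))
replace slot 1: 2·((-4)+5) − 5 = -3 → (-3,-4,5)
replace slot 2: 2·((-3)+5) − (-4) = 8 → (-3,8,5)
replace slot 3: 2·((-3)+8) − 5 = 5 → (-3,8,5)

-3,8,5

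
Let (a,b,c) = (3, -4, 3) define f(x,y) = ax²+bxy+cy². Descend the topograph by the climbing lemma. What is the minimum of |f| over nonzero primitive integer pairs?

translate: b→2 (≡-4 mod 6), so (3,-4,3)→(3,2,2)
flip: (3,2,2)→(2,-2,3)
translate: b→2 (≡-2 mod 4), so (2,-2,3)→(2,2,3)
reduced (well bottom): (2,2,3) with a≤c, −a<b≤a
well minimum = a = 2

2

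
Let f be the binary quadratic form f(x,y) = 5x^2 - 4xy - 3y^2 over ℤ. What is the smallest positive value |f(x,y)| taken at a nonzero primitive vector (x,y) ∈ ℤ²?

descent: ρ → (-3,4,5)  [lands on river]
river: ρ → (5,6,-2)
river: ρ → (-2,6,5)
river: ρ → (5,4,-3)
river: ρ → (-3,8,1)
river: ρ → (1,8,-3)
closes: descent 1, river 6
min |a| on river = 1

1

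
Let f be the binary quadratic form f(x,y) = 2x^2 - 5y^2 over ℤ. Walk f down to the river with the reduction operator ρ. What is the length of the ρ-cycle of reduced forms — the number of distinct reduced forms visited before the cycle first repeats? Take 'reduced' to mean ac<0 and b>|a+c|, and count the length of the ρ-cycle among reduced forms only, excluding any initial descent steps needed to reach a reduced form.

D = 40, ⌊√D⌋ = 6
descent: ρ → (-5,0,2)
descent: ρ → (2,4,-3)  [lands on river]
river: ρ → (-3,2,3)
river: ρ → (3,4,-2)
river: ρ → (-2,4,3)
river: ρ → (3,2,-3)
river: ρ → (-3,4,2)
ρ-cycle length = 6 (tail of 2 descent steps not counted)

6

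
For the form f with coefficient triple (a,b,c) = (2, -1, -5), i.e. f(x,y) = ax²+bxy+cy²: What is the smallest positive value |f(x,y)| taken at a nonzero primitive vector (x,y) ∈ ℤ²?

descent: ρ → (-5,1,2)
descent: ρ → (2,3,-4)  [lands on river]
river: ρ → (-4,5,1)
river: ρ → (1,5,-4)
river: ρ → (-4,3,2)
river: ρ → (2,5,-2)
river: ρ → (-2,3,4)
river: ρ → (4,5,-1)
river: ρ → (-1,5,4)
river: ρ → (4,3,-2)
river: ρ → (-2,5,2)
closes: descent 2, river 10
min |a| on river = 1

1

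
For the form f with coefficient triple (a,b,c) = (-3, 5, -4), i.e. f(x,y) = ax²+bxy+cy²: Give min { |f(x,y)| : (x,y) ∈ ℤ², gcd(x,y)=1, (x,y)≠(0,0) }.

translate: b→1 (≡-5 mod 6), so (3,-5,4)→(3,1,2)
flip: (3,1,2)→(2,-1,3)
reduced (well bottom): (2,-1,3) with a≤c, −a<b≤a
well minimum |f| = |-2| = 2 (negative-definite)

2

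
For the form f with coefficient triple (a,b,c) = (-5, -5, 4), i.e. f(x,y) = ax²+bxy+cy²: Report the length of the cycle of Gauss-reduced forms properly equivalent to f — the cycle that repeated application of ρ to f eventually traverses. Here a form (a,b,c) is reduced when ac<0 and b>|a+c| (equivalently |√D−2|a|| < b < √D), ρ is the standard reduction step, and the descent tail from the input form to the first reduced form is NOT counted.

D = 105, ⌊√D⌋ = 10
descent: ρ → (4,5,-5)  [lands on river]
river: ρ → (-5,5,4)
river: ρ → (4,3,-6)
river: ρ → (-6,9,1)
river: ρ → (1,9,-6)
river: ρ → (-6,3,4)
ρ-cycle length = 6 (tail of 1 descent step not counted)

6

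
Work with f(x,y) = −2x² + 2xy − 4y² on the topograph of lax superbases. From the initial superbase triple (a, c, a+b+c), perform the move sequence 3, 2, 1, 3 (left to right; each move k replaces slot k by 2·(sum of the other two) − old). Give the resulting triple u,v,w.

start (-2,-4,-4) = (f(1,0),f(0,1),f(1,1))
replace slot 3: 2·((-2)+(-4)) − (-4) = -8 → (-2,-4,-8)
replace slot 2: 2·((-2)+(-8)) − (-4) = -16 → (-2,-16,-8)
replace slot 1: 2·((-16)+(-8)) − (-2) = -46 → (-46,-16,-8)
replace slot 3: 2·((-46)+(-16)) − (-8) = -116 → (-46,-16,-116)

-46,-16,-116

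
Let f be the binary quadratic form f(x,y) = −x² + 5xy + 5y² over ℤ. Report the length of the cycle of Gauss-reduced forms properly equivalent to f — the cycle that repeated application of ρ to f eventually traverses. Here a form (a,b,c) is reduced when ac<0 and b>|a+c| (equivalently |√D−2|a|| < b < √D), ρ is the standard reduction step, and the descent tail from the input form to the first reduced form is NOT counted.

D = 45, ⌊√D⌋ = 6
river: ρ → (5,5,-1)
river: ρ → (-1,5,5)
ρ-cycle length = 2 (tail of 0 descent steps not counted)

2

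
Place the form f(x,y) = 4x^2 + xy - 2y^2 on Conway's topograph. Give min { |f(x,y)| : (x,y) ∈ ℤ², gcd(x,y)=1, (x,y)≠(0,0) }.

descent: ρ → (-2,3,3)  [lands on river]
river: ρ → (3,3,-2)
river: ρ → (-2,5,1)
river: ρ → (1,5,-2)
closes: descent 1, river 4
min |a| on river = 1

1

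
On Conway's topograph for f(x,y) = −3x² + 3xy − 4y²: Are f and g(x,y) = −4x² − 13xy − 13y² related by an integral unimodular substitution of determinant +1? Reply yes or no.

D₁ = -39, D₂ = -39
f is negative-definite; reduce −f:
−f: translate: b→3 (≡-3 mod 6), so (3,-3,4)→(3,3,4)
−f: reduced (well bottom): (3,3,4) with a≤c, −a<b≤a
flip sign back: reduced form of f is (-3,-3,-4)
g is negative-definite; reduce −g:
−g: translate: b→-3 (≡13 mod 8), so (4,13,13)→(4,-3,3)
−g: flip: (4,-3,3)→(3,3,4)
−g: reduced (well bottom): (3,3,4) with a≤c, −a<b≤a
flip sign back: reduced form of g is (-3,-3,-4)
reduced forms (-3, -3, -4) vs (-3, -3, -4) ⇒ equivalent

yes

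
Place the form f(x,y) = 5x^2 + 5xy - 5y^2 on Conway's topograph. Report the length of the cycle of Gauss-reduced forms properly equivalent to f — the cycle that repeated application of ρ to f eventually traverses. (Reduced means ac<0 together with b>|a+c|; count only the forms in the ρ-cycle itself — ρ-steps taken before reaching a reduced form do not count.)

D = 125, ⌊√D⌋ = 11
river: ρ → (-5,5,5)
river: ρ → (5,5,-5)
ρ-cycle length = 2 (tail of 0 descent steps not counted)

2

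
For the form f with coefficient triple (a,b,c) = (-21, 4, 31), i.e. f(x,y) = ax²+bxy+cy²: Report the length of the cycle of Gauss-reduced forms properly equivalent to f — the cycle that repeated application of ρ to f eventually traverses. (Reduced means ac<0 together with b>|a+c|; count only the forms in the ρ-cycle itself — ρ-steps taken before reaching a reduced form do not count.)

D = 2620, ⌊√D⌋ = 51
descent: ρ → (31,-4,-21)
descent: ρ → (-21,46,6)  [lands on river]
river: ρ → (6,50,-5)
river: ρ → (-5,50,6)
river: ρ → (6,46,-21)
river: ρ → (-21,38,14)
river: ρ → (14,46,-9)
river: ρ → (-9,44,19)
river: ρ → (19,32,-21)
river: ρ → (-21,10,30)
river: ρ → (30,50,-1)
river: ρ → (-1,50,30)
river: ρ → (30,10,-21)
river: ρ → (-21,32,19)
river: ρ → (19,44,-9)
river: ρ → (-9,46,14)
river: ρ → (14,38,-21)
ρ-cycle length = 16 (tail of 2 descent steps not counted)

16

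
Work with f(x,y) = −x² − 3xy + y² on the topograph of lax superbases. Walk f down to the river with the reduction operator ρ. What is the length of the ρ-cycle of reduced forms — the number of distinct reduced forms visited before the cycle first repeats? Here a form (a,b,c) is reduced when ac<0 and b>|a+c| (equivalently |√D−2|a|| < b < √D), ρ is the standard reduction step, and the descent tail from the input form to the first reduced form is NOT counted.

D = 13, ⌊√D⌋ = 3
descent: ρ → (1,3,-1)  [lands on river]
river: ρ → (-1,3,1)
ρ-cycle length = 2 (tail of 1 descent step not counted)

2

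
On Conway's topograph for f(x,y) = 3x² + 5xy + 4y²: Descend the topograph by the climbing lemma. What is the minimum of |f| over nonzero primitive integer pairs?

translate: b→-1 (≡5 mod 6), so (3,5,4)→(3,-1,2)
flip: (3,-1,2)→(2,1,3)
reduced (well bottom): (2,1,3) with a≤c, −a<b≤a
well minimum = a = 2

2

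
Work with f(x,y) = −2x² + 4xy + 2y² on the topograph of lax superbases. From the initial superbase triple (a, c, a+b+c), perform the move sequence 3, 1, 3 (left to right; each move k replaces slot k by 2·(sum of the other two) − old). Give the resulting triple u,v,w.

start (-2,2,4) = (f(1,0),f(0,1),f(1,1))
replace slot 3: 2·((-2)+2) − 4 = -4 → (-2,2,-4)
replace slot 1: 2·(2+(-4)) − (-2) = -2 → (-2,2,-4)
replace slot 3: 2·((-2)+2) − (-4) = 4 → (-2,2,4)

-2,2,4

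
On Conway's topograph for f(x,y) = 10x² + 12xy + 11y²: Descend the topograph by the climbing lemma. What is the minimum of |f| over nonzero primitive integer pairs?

translate: b→-8 (≡12 mod 20), so (10,12,11)→(10,-8,9)
flip: (10,-8,9)→(9,8,10)
reduced (well bottom): (9,8,10) with a≤c, −a<b≤a
well minimum = a = 9

9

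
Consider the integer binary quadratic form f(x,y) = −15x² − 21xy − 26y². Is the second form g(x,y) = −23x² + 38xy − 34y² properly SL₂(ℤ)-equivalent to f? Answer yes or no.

D₁ = -1119, D₂ = -1684
discriminants differ ⇒ not SL₂(ℤ)-equivalent

no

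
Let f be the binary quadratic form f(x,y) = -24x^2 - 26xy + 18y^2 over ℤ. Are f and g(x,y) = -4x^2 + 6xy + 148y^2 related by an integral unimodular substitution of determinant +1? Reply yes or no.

D₁ = 2404, D₂ = 2404
river cycle of f (length 66): (18, 26, -24), (-24, 22, 20), (20, 18, -26), (-26, 34, 12), (12, 38, -20), (-20, 42, 8), (8, 38, -30), (-30, 22, 16), (16, 42, -10), (-10, 38, 24), … (56 more)
river cycle of g (length 66): (-4, 46, 18), (18, 26, -24), (-24, 22, 20), (20, 18, -26), (-26, 34, 12), (12, 38, -20), (-20, 42, 8), (8, 38, -30), (-30, 22, 16), (16, 42, -10), … (56 more)
cycles coincide ⇒ equivalent

yes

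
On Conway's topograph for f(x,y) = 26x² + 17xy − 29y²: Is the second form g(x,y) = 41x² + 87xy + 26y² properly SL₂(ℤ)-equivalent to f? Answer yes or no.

D₁ = 3305, D₂ = 3305
river cycle of f (length 10): (-29, 41, 14), (14, 43, -26), (-26, 9, 31), (31, 53, -4), (-4, 51, 44), (44, 37, -11), (-11, 51, 16), (16, 45, -20), (-20, 35, 26), (26, 17, -29)
river cycle of g (length 10): (26, 17, -29), (-29, 41, 14), (14, 43, -26), (-26, 9, 31), (31, 53, -4), (-4, 51, 44), (44, 37, -11), (-11, 51, 16), (16, 45, -20), (-20, 35, 26)
cycles coincide ⇒ equivalent

yes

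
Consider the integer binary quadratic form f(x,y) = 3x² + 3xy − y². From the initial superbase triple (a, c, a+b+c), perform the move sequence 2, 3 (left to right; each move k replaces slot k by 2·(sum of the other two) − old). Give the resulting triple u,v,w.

start (3,-1,5) = (f(1,0),f(0,1),f(1,1))
replace slot 2: 2·(3+5) − (-1) = 17 → (3,17,5)
replace slot 3: 2·(3+17) − 5 = 35 → (3,17,35)

3,17,35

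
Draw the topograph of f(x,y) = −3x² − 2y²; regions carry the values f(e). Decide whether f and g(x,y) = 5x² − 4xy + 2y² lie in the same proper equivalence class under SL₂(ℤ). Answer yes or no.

D₁ = -24, D₂ = -24
f is negative-definite; reduce −f:
−f: flip: (3,0,2)→(2,0,3)
−f: reduced (well bottom): (2,0,3) with a≤c, −a<b≤a
flip sign back: reduced form of f is (-2,0,-3)
g: flip: (5,-4,2)→(2,4,5)
g: translate: b→0 (≡4 mod 4), so (2,4,5)→(2,0,3)
g: reduced (well bottom): (2,0,3) with a≤c, −a<b≤a
reduced forms (-2, 0, -3) vs (2, 0, 3) ⇒ inequivalent

no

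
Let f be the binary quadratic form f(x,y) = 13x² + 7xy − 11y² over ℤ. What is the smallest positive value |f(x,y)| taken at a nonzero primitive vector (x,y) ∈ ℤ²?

river: ρ → (-11,15,9)
river: ρ → (9,21,-5)
river: ρ → (-5,19,13)
river: ρ → (13,7,-11)
closes: descent 0, river 4
min |a| on river = 5

5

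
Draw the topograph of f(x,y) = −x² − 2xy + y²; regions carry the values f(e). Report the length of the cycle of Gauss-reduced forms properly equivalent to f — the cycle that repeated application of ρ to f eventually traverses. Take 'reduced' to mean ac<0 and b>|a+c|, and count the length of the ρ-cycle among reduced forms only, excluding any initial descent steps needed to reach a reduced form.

D = 8, ⌊√D⌋ = 2
descent: ρ → (1,2,-1)  [lands on river]
river: ρ → (-1,2,1)
ρ-cycle length = 2 (tail of 1 descent step not counted)

2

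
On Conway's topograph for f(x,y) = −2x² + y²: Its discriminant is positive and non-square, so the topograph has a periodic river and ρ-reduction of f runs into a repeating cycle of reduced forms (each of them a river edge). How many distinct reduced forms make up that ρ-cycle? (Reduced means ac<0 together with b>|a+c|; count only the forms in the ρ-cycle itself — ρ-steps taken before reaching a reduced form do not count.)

D = 8, ⌊√D⌋ = 2
descent: ρ → (1,2,-1)  [lands on river]
river: ρ → (-1,2,1)
ρ-cycle length = 2 (tail of 1 descent step not counted)

2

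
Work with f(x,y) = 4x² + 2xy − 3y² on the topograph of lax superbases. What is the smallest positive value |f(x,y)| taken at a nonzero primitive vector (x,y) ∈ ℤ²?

river: ρ → (-3,4,3)
river: ρ → (3,2,-4)
river: ρ → (-4,6,1)
river: ρ → (1,6,-4)
river: ρ → (-4,2,3)
river: ρ → (3,4,-3)
river: ρ → (-3,2,4)
river: ρ → (4,6,-1)
river: ρ → (-1,6,4)
river: ρ → (4,2,-3)
closes: descent 0, river 10
min |a| on river = 1

1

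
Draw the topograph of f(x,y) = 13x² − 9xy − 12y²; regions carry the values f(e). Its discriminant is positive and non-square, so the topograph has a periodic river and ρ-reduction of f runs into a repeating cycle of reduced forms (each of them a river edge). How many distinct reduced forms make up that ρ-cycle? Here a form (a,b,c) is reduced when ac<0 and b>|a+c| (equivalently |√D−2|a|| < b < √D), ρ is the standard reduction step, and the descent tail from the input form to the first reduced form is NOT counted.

D = 705, ⌊√D⌋ = 26
descent: ρ → (-12,9,13)  [lands on river]
river: ρ → (13,17,-8)
river: ρ → (-8,15,15)
river: ρ → (15,15,-8)
river: ρ → (-8,17,13)
river: ρ → (13,9,-12)
river: ρ → (-12,15,10)
river: ρ → (10,25,-2)
river: ρ → (-2,23,22)
river: ρ → (22,21,-3)
river: ρ → (-3,21,22)
river: ρ → (22,23,-2)
river: ρ → (-2,25,10)
river: ρ → (10,15,-12)
ρ-cycle length = 14 (tail of 1 descent step not counted)

14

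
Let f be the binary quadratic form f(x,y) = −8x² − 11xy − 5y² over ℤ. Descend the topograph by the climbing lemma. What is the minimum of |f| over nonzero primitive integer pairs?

translate: b→-5 (≡11 mod 16), so (8,11,5)→(8,-5,2)
flip: (8,-5,2)→(2,5,8)
translate: b→1 (≡5 mod 4), so (2,5,8)→(2,1,5)
reduced (well bottom): (2,1,5) with a≤c, −a<b≤a
well minimum |f| = |-2| = 2 (negative-definite)

2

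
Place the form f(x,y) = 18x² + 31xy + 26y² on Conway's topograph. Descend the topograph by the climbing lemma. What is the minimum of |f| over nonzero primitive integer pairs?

translate: b→-5 (≡31 mod 36), so (18,31,26)→(18,-5,13)
flip: (18,-5,13)→(13,5,18)
reduced (well bottom): (13,5,18) with a≤c, −a<b≤a
well minimum = a = 13

13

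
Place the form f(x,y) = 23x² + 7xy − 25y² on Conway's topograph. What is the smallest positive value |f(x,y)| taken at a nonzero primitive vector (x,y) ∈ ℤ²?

river: ρ → (-25,43,5)
river: ρ → (5,47,-7)
river: ρ → (-7,37,35)
river: ρ → (35,33,-9)
river: ρ → (-9,39,23)
river: ρ → (23,7,-25)
closes: descent 0, river 6
min |a| on river = 5

5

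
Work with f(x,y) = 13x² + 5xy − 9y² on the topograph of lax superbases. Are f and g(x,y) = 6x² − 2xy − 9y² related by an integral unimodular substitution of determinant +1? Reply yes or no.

D₁ = 493, D₂ = 220
discriminants differ ⇒ not SL₂(ℤ)-equivalent

no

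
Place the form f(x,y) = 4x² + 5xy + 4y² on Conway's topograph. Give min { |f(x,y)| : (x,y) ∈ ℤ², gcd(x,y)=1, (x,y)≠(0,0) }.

translate: b→-3 (≡5 mod 8), so (4,5,4)→(4,-3,3)
flip: (4,-3,3)→(3,3,4)
reduced (well bottom): (3,3,4) with a≤c, −a<b≤a
well minimum = a = 3

3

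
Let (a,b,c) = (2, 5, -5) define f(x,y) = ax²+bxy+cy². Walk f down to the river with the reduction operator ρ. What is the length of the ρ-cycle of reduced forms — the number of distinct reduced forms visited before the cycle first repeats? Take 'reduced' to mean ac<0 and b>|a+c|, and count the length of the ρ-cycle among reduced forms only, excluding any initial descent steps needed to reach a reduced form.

D = 65, ⌊√D⌋ = 8
river: ρ → (-5,5,2)
river: ρ → (2,7,-2)
river: ρ → (-2,5,5)
river: ρ → (5,5,-2)
river: ρ → (-2,7,2)
river: ρ → (2,5,-5)
ρ-cycle length = 6 (tail of 0 descent steps not counted)

6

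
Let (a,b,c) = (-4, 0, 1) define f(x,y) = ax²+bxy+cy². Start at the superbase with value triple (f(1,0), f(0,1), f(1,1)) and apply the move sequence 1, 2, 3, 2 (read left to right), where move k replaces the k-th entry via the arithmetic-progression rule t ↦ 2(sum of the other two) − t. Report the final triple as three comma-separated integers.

start (-4,1,-3) = (f(1,0),f(0,1),f(1,1))
replace slot 1: 2·(1+(-3)) − (-4) = 0 → (0,1,-3)
replace slot 2: 2·(0+(-3)) − 1 = -7 → (0,-7,-3)
replace slot 3: 2·(0+(-7)) − (-3) = -11 → (0,-7,-11)
replace slot 2: 2·(0+(-11)) − (-7) = -15 → (0,-15,-11)

0,-15,-11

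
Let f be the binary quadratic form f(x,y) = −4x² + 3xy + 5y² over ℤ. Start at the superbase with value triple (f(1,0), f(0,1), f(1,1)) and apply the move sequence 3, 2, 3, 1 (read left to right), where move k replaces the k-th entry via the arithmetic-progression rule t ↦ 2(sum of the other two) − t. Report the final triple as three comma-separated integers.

start (-4,5,4) = (f(1,0),f(0,1),f(1,1))
replace slot 3: 2·((-4)+5) − 4 = -2 → (-4,5,-2)
replace slot 2: 2·((-4)+(-2)) − 5 = -17 → (-4,-17,-2)
replace slot 3: 2·((-4)+(-17)) − (-2) = -40 → (-4,-17,-40)
replace slot 1: 2·((-17)+(-40)) − (-4) = -110 → (-110,-17,-40)

-110,-17,-40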